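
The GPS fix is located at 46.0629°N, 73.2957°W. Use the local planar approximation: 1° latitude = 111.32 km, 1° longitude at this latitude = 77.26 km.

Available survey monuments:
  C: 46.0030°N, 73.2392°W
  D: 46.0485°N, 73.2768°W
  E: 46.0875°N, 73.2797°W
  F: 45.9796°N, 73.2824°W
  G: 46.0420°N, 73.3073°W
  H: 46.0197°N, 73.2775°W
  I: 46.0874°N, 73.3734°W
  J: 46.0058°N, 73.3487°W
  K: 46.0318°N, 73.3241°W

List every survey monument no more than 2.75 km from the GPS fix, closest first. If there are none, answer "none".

Distances from 46.0629°N, 73.2957°W:
C: 7.9698 km
D: 2.1684 km
E: 3.0045 km
F: 9.3297 km
G: 2.4932 km
H: 5.0104 km
I: 6.5936 km
J: 7.5611 km
K: 4.0988 km
Threshold 2.75 km: D (2.1684 km), G (2.4932 km) are within range.

D, G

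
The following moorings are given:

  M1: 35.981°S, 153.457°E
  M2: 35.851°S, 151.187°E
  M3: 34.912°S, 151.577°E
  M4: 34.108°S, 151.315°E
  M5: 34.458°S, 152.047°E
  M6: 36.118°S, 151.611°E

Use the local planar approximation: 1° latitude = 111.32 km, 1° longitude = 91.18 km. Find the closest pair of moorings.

Pairwise distances:
M2–M6: 48.765 km
M3–M5: 66.263 km
M4–M5: 77.284 km
M3–M4: 92.635 km
M2–M3: 110.413 km
M3–M6: 134.288 km
M1–M6: 169.008 km
M2–M5: 173.768 km
M5–M6: 189.019 km
M2–M4: 194.381 km
M1–M2: 207.484 km
M1–M3: 208.676 km
M1–M5: 212.774 km
M4–M6: 225.375 km
M1–M4: 285.689 km
Closest pair: M2–M6 at 48.765 km.

M2 and M6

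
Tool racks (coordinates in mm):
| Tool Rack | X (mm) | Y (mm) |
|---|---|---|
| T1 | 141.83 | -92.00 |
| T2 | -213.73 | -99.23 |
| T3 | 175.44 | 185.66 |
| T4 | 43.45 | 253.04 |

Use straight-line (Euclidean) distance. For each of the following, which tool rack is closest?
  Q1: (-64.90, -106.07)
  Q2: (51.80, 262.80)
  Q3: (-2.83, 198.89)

Q1 at (-64.90, -106.07):
  T1: 207.21 mm
  T2: 148.99 mm
  T3: 377.98 mm
  T4: 375.10 mm
  → nearest: T2 (148.99 mm)
Q2 at (51.80, 262.80):
  T1: 366.04 mm
  T2: 448.97 mm
  T3: 145.73 mm
  T4: 12.84 mm
  → nearest: T4 (12.84 mm)
Q3 at (-2.83, 198.89):
  T1: 324.87 mm
  T2: 365.18 mm
  T3: 178.76 mm
  T4: 71.23 mm
  → nearest: T4 (71.23 mm)

Q1→T2; Q2→T4; Q3→T4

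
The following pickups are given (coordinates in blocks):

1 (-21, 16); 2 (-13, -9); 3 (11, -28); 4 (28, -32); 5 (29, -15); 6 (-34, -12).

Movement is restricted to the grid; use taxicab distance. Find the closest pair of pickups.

4 and 5

Pairwise distances:
1–2: 33 blocks
1–3: 76 blocks
1–4: 97 blocks
1–5: 81 blocks
1–6: 41 blocks
2–3: 43 blocks
2–4: 64 blocks
2–5: 48 blocks
2–6: 24 blocks
3–4: 21 blocks
3–5: 31 blocks
3–6: 61 blocks
4–5: 18 blocks
4–6: 82 blocks
5–6: 66 blocks
Closest pair: 4–5 at 18 blocks.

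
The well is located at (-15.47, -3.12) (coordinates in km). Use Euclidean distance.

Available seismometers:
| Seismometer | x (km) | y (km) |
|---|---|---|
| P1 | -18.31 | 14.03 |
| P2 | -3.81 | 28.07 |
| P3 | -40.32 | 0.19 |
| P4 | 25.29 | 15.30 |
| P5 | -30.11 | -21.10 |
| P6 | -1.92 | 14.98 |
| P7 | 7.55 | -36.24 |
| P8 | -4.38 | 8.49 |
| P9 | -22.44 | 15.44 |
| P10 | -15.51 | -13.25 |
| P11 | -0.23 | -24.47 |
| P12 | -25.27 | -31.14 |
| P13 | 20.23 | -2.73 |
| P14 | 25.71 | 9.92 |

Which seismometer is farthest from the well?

Distances from (-15.47, -3.12):
P1: 17.38 km
P2: 33.30 km
P3: 25.07 km
P4: 44.73 km
P5: 23.19 km
P6: 22.61 km
P7: 40.33 km
P8: 16.06 km
P9: 19.83 km
P10: 10.13 km
P11: 26.23 km
P12: 29.68 km
P13: 35.70 km
P14: 43.20 km
Maximum: P4 at 44.73 km.

P4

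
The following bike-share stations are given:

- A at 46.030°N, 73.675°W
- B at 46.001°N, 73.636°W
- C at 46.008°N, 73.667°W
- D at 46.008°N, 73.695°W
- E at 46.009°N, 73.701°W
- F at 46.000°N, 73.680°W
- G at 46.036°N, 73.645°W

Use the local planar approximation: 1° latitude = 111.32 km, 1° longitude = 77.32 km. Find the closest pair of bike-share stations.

D and E

Pairwise distances:
D–E: √((0.001·111.32)² + (-0.006·77.32)²) = √(0.01239 + 0.21522) = 0.477 km
C–F: √((-0.008·111.32)² + (-0.013·77.32)²) = √(0.79310 + 1.01035) = 1.343 km
D–F: √((-0.008·111.32)² + (0.015·77.32)²) = √(0.79310 + 1.34514) = 1.462 km
E–F: √((-0.009·111.32)² + (0.021·77.32)²) = √(1.00376 + 2.63647) = 1.908 km
C–D: √((0.000·111.32)² + (-0.028·77.32)²) = √(0.00000 + 4.68705) = 2.165 km
A–G: √((0.006·111.32)² + (0.030·77.32)²) = √(0.44612 + 5.38054) = 2.414 km
B–C: √((0.007·111.32)² + (-0.031·77.32)²) = √(0.60721 + 5.74523) = 2.520 km
A–C: √((-0.022·111.32)² + (0.008·77.32)²) = √(5.99780 + 0.38262) = 2.526 km
C–E: √((0.001·111.32)² + (-0.034·77.32)²) = √(0.01239 + 6.91101) = 2.631 km
A–D: √((-0.022·111.32)² + (-0.020·77.32)²) = √(5.99780 + 2.39135) = 2.896 km
A–E: √((-0.021·111.32)² + (-0.026·77.32)²) = √(5.46493 + 4.04139) = 3.083 km
A–F: √((-0.030·111.32)² + (-0.005·77.32)²) = √(11.15293 + 0.14946) = 3.362 km
B–F: √((-0.001·111.32)² + (-0.044·77.32)²) = √(0.01239 + 11.57415) = 3.404 km
C–G: √((0.028·111.32)² + (0.022·77.32)²) = √(9.71544 + 2.89354) = 3.551 km
B–G: √((0.035·111.32)² + (-0.009·77.32)²) = √(15.18037 + 0.48425) = 3.958 km
A–B: √((-0.029·111.32)² + (0.039·77.32)²) = √(10.42179 + 9.09312) = 4.418 km
B–D: √((0.007·111.32)² + (-0.059·77.32)²) = √(0.60721 + 20.81075) = 4.628 km
F–G: √((0.036·111.32)² + (0.035·77.32)²) = √(16.06022 + 7.32352) = 4.836 km
D–G: √((0.028·111.32)² + (0.050·77.32)²) = √(9.71544 + 14.94596) = 4.966 km
B–E: √((0.008·111.32)² + (-0.065·77.32)²) = √(0.79310 + 25.25867) = 5.104 km
E–G: √((0.027·111.32)² + (0.056·77.32)²) = √(9.03387 + 18.74821) = 5.271 km
Closest pair: D–E at 0.477 km.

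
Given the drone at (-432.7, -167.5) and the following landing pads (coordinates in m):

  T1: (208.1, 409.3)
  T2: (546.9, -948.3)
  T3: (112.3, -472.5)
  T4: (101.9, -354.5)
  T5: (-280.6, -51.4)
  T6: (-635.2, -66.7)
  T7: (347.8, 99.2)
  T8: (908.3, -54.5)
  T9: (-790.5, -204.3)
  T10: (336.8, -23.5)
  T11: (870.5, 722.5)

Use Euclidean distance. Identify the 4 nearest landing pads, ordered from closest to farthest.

Distances from (-432.7, -167.5):
T1: 862.2 m
T2: 1252.7 m
T3: 624.5 m
T4: 566.4 m
T5: 191.3 m
T6: 226.2 m
T7: 824.8 m
T8: 1345.8 m
T9: 359.7 m
T10: 782.9 m
T11: 1578.1 m
Sorted: T5 (191.3 m) < T6 (226.2 m) < T9 (359.7 m) < T4 (566.4 m) < T3 (624.5 m) < T10 (782.9 m) < …

T5, T6, T9, T4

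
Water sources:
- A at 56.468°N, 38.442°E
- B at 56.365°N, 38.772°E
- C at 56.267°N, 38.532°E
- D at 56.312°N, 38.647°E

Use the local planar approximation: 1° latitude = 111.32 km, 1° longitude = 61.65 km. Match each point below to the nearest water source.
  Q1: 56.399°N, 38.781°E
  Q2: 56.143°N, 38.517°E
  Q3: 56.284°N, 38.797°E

Q1→B; Q2→C; Q3→B

Q1 at 56.399°N, 38.781°E:
  A: √((0.069·111.32)² + (-0.339·61.65)²) = √(58.99899 + 436.78283) = 22.266 km
  B: √((-0.034·111.32)² + (-0.009·61.65)²) = √(14.32532 + 0.30786) = 3.825 km
  C: √((-0.132·111.32)² + (-0.249·61.65)²) = √(215.92069 + 235.64860) = 21.250 km
  D: √((-0.087·111.32)² + (-0.134·61.65)²) = √(93.79613 + 68.24577) = 12.730 km
  → nearest: B (3.825 km)
Q2 at 56.143°N, 38.517°E:
  A: √((0.325·111.32)² + (-0.075·61.65)²) = √(1308.92004 + 21.37906) = 36.473 km
  B: √((0.222·111.32)² + (0.255·61.65)²) = √(610.73435 + 247.14198) = 29.290 km
  C: √((0.124·111.32)² + (0.015·61.65)²) = √(190.54158 + 0.85516) = 13.835 km
  D: √((0.169·111.32)² + (0.130·61.65)²) = √(353.93198 + 64.23221) = 20.449 km
  → nearest: C (13.835 km)
Q3 at 56.284°N, 38.797°E:
  A: √((0.184·111.32)² + (-0.355·61.65)²) = √(419.54837 + 478.98605) = 29.976 km
  B: √((0.081·111.32)² + (-0.025·61.65)²) = √(81.30485 + 2.37545) = 9.148 km
  C: √((-0.017·111.32)² + (-0.265·61.65)²) = √(3.58133 + 266.90574) = 16.446 km
  D: √((0.028·111.32)² + (-0.150·61.65)²) = √(9.71544 + 85.51626) = 9.759 km
  → nearest: B (9.148 km)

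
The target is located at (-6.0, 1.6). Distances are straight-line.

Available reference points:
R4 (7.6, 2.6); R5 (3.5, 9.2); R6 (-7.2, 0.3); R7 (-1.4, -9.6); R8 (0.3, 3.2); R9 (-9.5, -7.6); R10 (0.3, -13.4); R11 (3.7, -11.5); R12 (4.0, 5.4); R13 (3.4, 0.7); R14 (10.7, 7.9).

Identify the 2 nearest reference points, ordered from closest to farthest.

Distances from (-6.0, 1.6):
R4: √((13.6)² + (1.0)²) = √(184.9600 + 1.0000) = 13.64
R5: √((9.5)² + (7.6)²) = √(90.2500 + 57.7600) = 12.17
R6: √((-1.2)² + (-1.3)²) = √(1.4400 + 1.6900) = 1.77
R7: √((4.6)² + (-11.2)²) = √(21.1600 + 125.4400) = 12.11
R8: √((6.3)² + (1.6)²) = √(39.6900 + 2.5600) = 6.50
R9: √((-3.5)² + (-9.2)²) = √(12.2500 + 84.6400) = 9.84
R10: √((6.3)² + (-15.0)²) = √(39.6900 + 225.0000) = 16.27
R11: √((9.7)² + (-13.1)²) = √(94.0900 + 171.6100) = 16.30
R12: √((10.0)² + (3.8)²) = √(100.0000 + 14.4400) = 10.70
R13: √((9.4)² + (-0.9)²) = √(88.3600 + 0.8100) = 9.44
R14: √((16.7)² + (6.3)²) = √(278.8900 + 39.6900) = 17.85
Sorted: R6 (1.77) < R8 (6.50) < R13 (9.44) < R9 (9.84) < …

R6, R8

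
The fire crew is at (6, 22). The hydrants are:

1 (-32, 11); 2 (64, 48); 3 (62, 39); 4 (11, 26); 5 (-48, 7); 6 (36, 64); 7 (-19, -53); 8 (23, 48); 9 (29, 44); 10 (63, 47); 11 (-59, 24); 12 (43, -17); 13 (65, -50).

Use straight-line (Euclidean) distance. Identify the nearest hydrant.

Distances from (6, 22):
1: √((-38)² + (-11)²) = √(1444.000 + 121.000) = 39.6
2: √((58)² + (26)²) = √(3364.000 + 676.000) = 63.6
3: √((56)² + (17)²) = √(3136.000 + 289.000) = 58.5
4: √((5)² + (4)²) = √(25.000 + 16.000) = 6.4
5: √((-54)² + (-15)²) = √(2916.000 + 225.000) = 56.0
6: √((30)² + (42)²) = √(900.000 + 1764.000) = 51.6
7: √((-25)² + (-75)²) = √(625.000 + 5625.000) = 79.1
8: √((17)² + (26)²) = √(289.000 + 676.000) = 31.1
9: √((23)² + (22)²) = √(529.000 + 484.000) = 31.8
10: √((57)² + (25)²) = √(3249.000 + 625.000) = 62.2
11: √((-65)² + (2)²) = √(4225.000 + 4.000) = 65.0
12: √((37)² + (-39)²) = √(1369.000 + 1521.000) = 53.8
13: √((59)² + (-72)²) = √(3481.000 + 5184.000) = 93.1
Minimum: 4 at 6.4.

4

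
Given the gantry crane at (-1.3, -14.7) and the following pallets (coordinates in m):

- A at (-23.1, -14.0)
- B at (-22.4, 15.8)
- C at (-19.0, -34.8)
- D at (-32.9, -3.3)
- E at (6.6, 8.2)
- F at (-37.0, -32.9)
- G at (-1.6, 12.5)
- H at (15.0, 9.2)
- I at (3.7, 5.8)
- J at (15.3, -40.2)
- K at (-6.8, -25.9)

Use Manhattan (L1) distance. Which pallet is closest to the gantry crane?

Distances from (-1.3, -14.7):
A: 22.5 m
B: 51.6 m
C: 37.8 m
D: 43.0 m
E: 30.8 m
F: 53.9 m
G: 27.5 m
H: 40.2 m
I: 25.5 m
J: 42.1 m
K: 16.7 m
Minimum: K at 16.7 m.

K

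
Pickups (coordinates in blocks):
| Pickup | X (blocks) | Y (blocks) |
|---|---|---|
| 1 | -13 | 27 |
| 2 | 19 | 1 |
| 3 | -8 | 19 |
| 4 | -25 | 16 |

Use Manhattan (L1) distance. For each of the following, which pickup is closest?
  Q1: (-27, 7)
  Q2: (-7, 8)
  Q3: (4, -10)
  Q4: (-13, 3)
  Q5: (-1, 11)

Q1→4; Q2→3; Q3→2; Q4→3; Q5→3

Q1 at (-27, 7):
  1: 34 blocks
  2: 52 blocks
  3: 31 blocks
  4: 11 blocks
  → nearest: 4 (11 blocks)
Q2 at (-7, 8):
  1: 25 blocks
  2: 33 blocks
  3: 12 blocks
  4: 26 blocks
  → nearest: 3 (12 blocks)
Q3 at (4, -10):
  1: 54 blocks
  2: 26 blocks
  3: 41 blocks
  4: 55 blocks
  → nearest: 2 (26 blocks)
Q4 at (-13, 3):
  1: 24 blocks
  2: 34 blocks
  3: 21 blocks
  4: 25 blocks
  → nearest: 3 (21 blocks)
Q5 at (-1, 11):
  1: 28 blocks
  2: 30 blocks
  3: 15 blocks
  4: 29 blocks
  → nearest: 3 (15 blocks)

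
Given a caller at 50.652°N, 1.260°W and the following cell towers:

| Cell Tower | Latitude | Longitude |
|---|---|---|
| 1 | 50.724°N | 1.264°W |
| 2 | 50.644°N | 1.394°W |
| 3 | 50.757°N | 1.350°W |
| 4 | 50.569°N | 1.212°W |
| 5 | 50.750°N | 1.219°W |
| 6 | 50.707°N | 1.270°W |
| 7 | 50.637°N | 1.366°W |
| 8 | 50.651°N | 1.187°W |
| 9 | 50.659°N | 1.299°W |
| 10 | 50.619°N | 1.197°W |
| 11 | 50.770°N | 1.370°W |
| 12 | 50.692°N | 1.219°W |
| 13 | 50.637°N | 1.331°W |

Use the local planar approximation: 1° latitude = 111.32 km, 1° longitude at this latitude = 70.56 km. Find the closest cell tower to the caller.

Distances from 50.652°N, 1.260°W:
1: √((0.072·111.32)² + (-0.004·70.56)²) = √(64.24087 + 0.07966) = 8.020 km
2: √((-0.008·111.32)² + (-0.134·70.56)²) = √(0.79310 + 89.39778) = 9.497 km
3: √((0.105·111.32)² + (-0.090·70.56)²) = √(136.62337 + 40.32758) = 13.302 km
4: √((-0.083·111.32)² + (0.048·70.56)²) = √(85.36947 + 11.47096) = 9.841 km
5: √((0.098·111.32)² + (0.041·70.56)²) = √(119.01414 + 8.36922) = 11.286 km
6: √((0.055·111.32)² + (-0.010·70.56)²) = √(37.48623 + 0.49787) = 6.163 km
7: √((-0.015·111.32)² + (-0.106·70.56)²) = √(2.78823 + 55.94083) = 7.663 km
8: √((-0.001·111.32)² + (0.073·70.56)²) = √(0.01239 + 26.53156) = 5.152 km
9: √((0.007·111.32)² + (-0.039·70.56)²) = √(0.60721 + 7.57262) = 2.860 km
10: √((-0.033·111.32)² + (0.063·70.56)²) = √(13.49504 + 19.76051) = 5.767 km
11: √((0.118·111.32)² + (-0.110·70.56)²) = √(172.54819 + 60.24243) = 15.257 km
12: √((0.040·111.32)² + (0.041·70.56)²) = √(19.82743 + 8.36922) = 5.310 km
13: √((-0.015·111.32)² + (-0.071·70.56)²) = √(2.78823 + 25.09770) = 5.281 km
Minimum: 9 at 2.860 km.

9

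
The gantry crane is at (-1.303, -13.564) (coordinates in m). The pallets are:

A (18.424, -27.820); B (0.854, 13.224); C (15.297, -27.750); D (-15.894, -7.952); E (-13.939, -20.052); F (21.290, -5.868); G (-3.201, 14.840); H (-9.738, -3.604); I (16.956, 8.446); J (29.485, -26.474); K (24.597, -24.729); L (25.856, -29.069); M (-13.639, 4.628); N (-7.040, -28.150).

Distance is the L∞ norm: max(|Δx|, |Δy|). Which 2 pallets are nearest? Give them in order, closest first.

H, E

Distances from (-1.303, -13.564):
A: max(|19.727|, |-14.256|) = 19.727 m
B: max(|2.157|, |26.788|) = 26.788 m
C: max(|16.600|, |-14.186|) = 16.600 m
D: max(|-14.591|, |5.612|) = 14.591 m
E: max(|-12.636|, |-6.488|) = 12.636 m
F: max(|22.593|, |7.696|) = 22.593 m
G: max(|-1.898|, |28.404|) = 28.404 m
H: max(|-8.435|, |9.960|) = 9.960 m
I: max(|18.259|, |22.010|) = 22.010 m
J: max(|30.788|, |-12.910|) = 30.788 m
K: max(|25.900|, |-11.165|) = 25.900 m
L: max(|27.159|, |-15.505|) = 27.159 m
M: max(|-12.336|, |18.192|) = 18.192 m
N: max(|-5.737|, |-14.586|) = 14.586 m
Sorted: H (9.960 m) < E (12.636 m) < N (14.586 m) < D (14.591 m) < …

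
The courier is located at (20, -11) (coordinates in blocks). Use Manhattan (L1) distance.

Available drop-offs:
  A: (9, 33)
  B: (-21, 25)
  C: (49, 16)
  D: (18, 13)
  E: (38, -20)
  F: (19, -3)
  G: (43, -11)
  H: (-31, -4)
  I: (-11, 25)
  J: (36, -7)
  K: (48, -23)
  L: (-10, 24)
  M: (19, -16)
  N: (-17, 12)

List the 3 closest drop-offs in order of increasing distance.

M, F, J

Distances from (20, -11):
A: |-11| + |44| = 11 + 44 = 55 blocks
B: |-41| + |36| = 41 + 36 = 77 blocks
C: |29| + |27| = 29 + 27 = 56 blocks
D: |-2| + |24| = 2 + 24 = 26 blocks
E: |18| + |-9| = 18 + 9 = 27 blocks
F: |-1| + |8| = 1 + 8 = 9 blocks
G: |23| + |0| = 23 + 0 = 23 blocks
H: |-51| + |7| = 51 + 7 = 58 blocks
I: |-31| + |36| = 31 + 36 = 67 blocks
J: |16| + |4| = 16 + 4 = 20 blocks
K: |28| + |-12| = 28 + 12 = 40 blocks
L: |-30| + |35| = 30 + 35 = 65 blocks
M: |-1| + |-5| = 1 + 5 = 6 blocks
N: |-37| + |23| = 37 + 23 = 60 blocks
Sorted: M (6 blocks) < F (9 blocks) < J (20 blocks) < G (23 blocks) < D (26 blocks) < …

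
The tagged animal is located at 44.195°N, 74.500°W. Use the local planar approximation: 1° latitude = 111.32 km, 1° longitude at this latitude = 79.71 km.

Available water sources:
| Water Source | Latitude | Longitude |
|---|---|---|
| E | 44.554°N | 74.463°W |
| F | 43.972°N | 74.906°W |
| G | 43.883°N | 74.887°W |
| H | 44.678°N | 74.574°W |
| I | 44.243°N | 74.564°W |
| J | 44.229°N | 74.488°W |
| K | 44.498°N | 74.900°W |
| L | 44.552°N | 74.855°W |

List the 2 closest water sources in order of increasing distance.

J, I

Distances from 44.195°N, 74.500°W:
E: √((0.359·111.32)² + (0.037·79.71)²) = √(1597.11170 + 8.69819) = 40.073 km
F: √((-0.223·111.32)² + (-0.406·79.71)²) = √(616.24885 + 1047.31587) = 40.787 km
G: √((-0.312·111.32)² + (-0.387·79.71)²) = √(1206.30071 + 951.58491) = 46.453 km
H: √((0.483·111.32)² + (-0.074·79.71)²) = √(2890.95051 + 34.79277) = 54.090 km
I: √((0.048·111.32)² + (-0.064·79.71)²) = √(28.55150 + 26.02469) = 7.388 km
J: √((0.034·111.32)² + (0.012·79.71)²) = √(14.32532 + 0.91493) = 3.904 km
K: √((0.303·111.32)² + (-0.400·79.71)²) = √(1137.71020 + 1016.58946) = 46.414 km
L: √((0.357·111.32)² + (-0.355·79.71)²) = √(1579.36616 + 800.72304) = 48.786 km
Sorted: J (3.904 km) < I (7.388 km) < E (40.073 km) < F (40.787 km) < …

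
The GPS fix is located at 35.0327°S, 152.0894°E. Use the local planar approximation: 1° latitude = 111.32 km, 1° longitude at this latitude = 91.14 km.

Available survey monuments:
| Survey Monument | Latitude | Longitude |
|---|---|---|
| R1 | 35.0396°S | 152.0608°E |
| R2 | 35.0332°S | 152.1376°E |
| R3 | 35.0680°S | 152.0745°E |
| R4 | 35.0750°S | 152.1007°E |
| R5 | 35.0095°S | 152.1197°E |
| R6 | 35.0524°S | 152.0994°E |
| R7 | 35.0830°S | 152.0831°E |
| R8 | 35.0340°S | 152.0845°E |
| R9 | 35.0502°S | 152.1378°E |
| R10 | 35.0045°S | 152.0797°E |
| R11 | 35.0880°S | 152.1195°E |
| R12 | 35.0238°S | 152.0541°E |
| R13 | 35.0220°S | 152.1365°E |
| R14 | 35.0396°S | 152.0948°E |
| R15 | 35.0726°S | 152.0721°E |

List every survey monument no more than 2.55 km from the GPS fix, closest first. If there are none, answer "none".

R8, R14, R6

Distances from 35.0327°S, 152.0894°E:
R1: √((-0.0069·111.32)² + (-0.0286·91.14)²) = √(0.589990 + 6.794384) = 2.7174 km
R2: √((-0.0005·111.32)² + (0.0482·91.14)²) = √(0.003098 + 19.297992) = 4.3933 km
R3: √((-0.0353·111.32)² + (-0.0149·91.14)²) = √(15.441725 + 1.844126) = 4.1576 km
R4: √((-0.0423·111.32)² + (0.0113·91.14)²) = √(22.173136 + 1.060657) = 4.8201 km
R5: √((0.0232·111.32)² + (0.0303·91.14)²) = √(6.669947 + 7.626114) = 3.7810 km
R6: √((-0.0197·111.32)² + (0.0100·91.14)²) = √(4.809267 + 0.830650) = 2.3749 km
R7: √((-0.0503·111.32)² + (-0.0063·91.14)²) = √(31.353236 + 0.329685) = 5.6288 km
R8: √((-0.0013·111.32)² + (-0.0049·91.14)²) = √(0.020943 + 0.199439) = 0.4694 km
R9: √((-0.0175·111.32)² + (0.0484·91.14)²) = √(3.795094 + 19.458474) = 4.8222 km
R10: √((0.0282·111.32)² + (-0.0097·91.14)²) = √(9.854727 + 0.781559) = 3.2613 km
R11: √((-0.0553·111.32)² + (0.0301·91.14)²) = √(37.896287 + 7.525772) = 6.7396 km
R12: √((0.0089·111.32)² + (-0.0353·91.14)²) = √(0.981582 + 10.350646) = 3.3663 km
R13: √((0.0107·111.32)² + (0.0471·91.14)²) = √(1.418776 + 18.427222) = 4.4549 km
R14: √((-0.0069·111.32)² + (0.0054·91.14)²) = √(0.589990 + 0.242218) = 0.9123 km
R15: √((-0.0399·111.32)² + (-0.0173·91.14)²) = √(19.728415 + 2.486052) = 4.7132 km
Threshold 2.55 km: R8 (0.4694 km), R14 (0.9123 km), R6 (2.3749 km) are within range.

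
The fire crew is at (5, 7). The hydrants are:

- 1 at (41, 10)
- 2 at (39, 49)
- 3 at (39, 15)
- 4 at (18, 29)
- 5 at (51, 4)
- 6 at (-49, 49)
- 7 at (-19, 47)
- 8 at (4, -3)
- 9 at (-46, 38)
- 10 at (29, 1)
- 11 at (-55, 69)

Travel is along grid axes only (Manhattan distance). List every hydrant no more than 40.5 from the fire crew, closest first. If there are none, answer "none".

8, 10, 4, 1

Distances from (5, 7):
1: |36| + |3| = 36 + 3 = 39
2: |34| + |42| = 34 + 42 = 76
3: |34| + |8| = 34 + 8 = 42
4: |13| + |22| = 13 + 22 = 35
5: |46| + |-3| = 46 + 3 = 49
6: |-54| + |42| = 54 + 42 = 96
7: |-24| + |40| = 24 + 40 = 64
8: |-1| + |-10| = 1 + 10 = 11
9: |-51| + |31| = 51 + 31 = 82
10: |24| + |-6| = 24 + 6 = 30
11: |-60| + |62| = 60 + 62 = 122
Threshold 40.5: 8 (11), 10 (30), 4 (35), 1 (39) are within range.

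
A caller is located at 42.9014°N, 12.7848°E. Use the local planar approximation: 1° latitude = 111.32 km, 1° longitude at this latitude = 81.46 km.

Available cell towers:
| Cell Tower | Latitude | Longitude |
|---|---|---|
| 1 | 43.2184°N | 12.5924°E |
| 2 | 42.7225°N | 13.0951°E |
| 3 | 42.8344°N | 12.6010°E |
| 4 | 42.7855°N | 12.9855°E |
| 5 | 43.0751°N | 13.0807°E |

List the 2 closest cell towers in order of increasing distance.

Distances from 42.9014°N, 12.7848°E:
1: √((0.3170·111.32)² + (-0.1924·81.46)²) = √(1245.273998 + 245.639920) = 38.6124 km
2: √((-0.1789·111.32)² + (0.3103·81.46)²) = √(396.613120 + 638.928650) = 32.1798 km
3: √((-0.0670·111.32)² + (-0.1838·81.46)²) = √(55.628327 + 224.171205) = 16.7272 km
4: √((-0.1159·111.32)² + (0.2007·81.46)²) = √(166.461294 + 267.290520) = 20.8267 km
5: √((0.1737·111.32)² + (0.2959·81.46)²) = √(373.891879 + 581.003491) = 30.9014 km
Sorted: 3 (16.7272 km) < 4 (20.8267 km) < 5 (30.9014 km) < 2 (32.1798 km) < …

3, 4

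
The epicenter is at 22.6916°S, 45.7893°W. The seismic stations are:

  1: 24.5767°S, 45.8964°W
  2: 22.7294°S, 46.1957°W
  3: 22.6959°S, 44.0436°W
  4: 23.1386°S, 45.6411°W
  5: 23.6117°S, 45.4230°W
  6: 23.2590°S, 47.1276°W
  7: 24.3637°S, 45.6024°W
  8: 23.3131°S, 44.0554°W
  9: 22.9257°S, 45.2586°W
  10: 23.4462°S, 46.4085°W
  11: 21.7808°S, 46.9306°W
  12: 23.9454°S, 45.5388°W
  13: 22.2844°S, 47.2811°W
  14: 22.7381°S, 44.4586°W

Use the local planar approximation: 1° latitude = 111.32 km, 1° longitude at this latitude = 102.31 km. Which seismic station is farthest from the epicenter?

Distances from 22.6916°S, 45.7893°W:
1: 210.1352 km
2: 41.7912 km
3: 178.6032 km
4: 52.0188 km
5: 109.0663 km
6: 150.7881 km
7: 187.1178 km
8: 190.4093 km
9: 60.2260 km
10: 105.2122 km
11: 154.6427 km
12: 141.9065 km
13: 159.2152 km
14: 136.2423 km
Maximum: 1 at 210.1352 km.

1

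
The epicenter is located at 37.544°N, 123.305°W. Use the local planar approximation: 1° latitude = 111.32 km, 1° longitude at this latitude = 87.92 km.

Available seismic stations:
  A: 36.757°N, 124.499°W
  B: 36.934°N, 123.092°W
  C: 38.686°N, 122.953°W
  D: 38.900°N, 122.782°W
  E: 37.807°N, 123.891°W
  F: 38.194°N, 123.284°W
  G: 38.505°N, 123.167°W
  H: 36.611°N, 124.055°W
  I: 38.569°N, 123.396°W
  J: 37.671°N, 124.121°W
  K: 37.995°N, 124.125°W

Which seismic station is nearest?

Distances from 37.544°N, 123.305°W:
A: √((-0.787·111.32)² + (-1.194·87.92)²) = √(7675.30885 + 11020.06135) = 136.731 km
B: √((-0.610·111.32)² + (0.213·87.92)²) = √(4611.11619 + 350.69903) = 70.440 km
C: √((1.142·111.32)² + (0.352·87.92)²) = √(16161.38600 + 957.76880) = 130.840 km
D: √((1.356·111.32)² + (0.523·87.92)²) = √(22785.87835 + 2114.35904) = 157.798 km
E: √((0.263·111.32)² + (-0.586·87.92)²) = √(857.15210 + 2654.42581) = 59.259 km
F: √((0.650·111.32)² + (0.021·87.92)²) = √(5235.68016 + 3.40890) = 72.382 km
G: √((0.961·111.32)² + (0.138·87.92)²) = √(11444.40374 + 147.20872) = 107.664 km
H: √((-0.933·111.32)² + (-0.750·87.92)²) = √(10787.22365 + 4348.08360) = 123.026 km
I: √((1.025·111.32)² + (-0.091·87.92)²) = √(13019.49461 + 64.01152) = 114.383 km
J: √((0.127·111.32)² + (-0.816·87.92)²) = √(199.87286 + 5147.01787) = 73.122 km
K: √((0.451·111.32)² + (-0.820·87.92)²) = √(2520.57416 + 5197.60251) = 87.853 km
Minimum: E at 59.259 km.

E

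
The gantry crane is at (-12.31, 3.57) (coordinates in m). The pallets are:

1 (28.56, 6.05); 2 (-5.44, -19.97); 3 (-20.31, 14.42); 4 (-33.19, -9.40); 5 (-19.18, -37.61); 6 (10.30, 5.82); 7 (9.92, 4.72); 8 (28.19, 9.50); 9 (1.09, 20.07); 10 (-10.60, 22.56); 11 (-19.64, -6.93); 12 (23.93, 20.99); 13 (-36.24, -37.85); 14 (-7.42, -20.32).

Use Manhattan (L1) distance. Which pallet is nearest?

Distances from (-12.31, 3.57):
1: |40.87| + |2.48| = 40.87 + 2.48 = 43.35 m
2: |6.87| + |-23.54| = 6.87 + 23.54 = 30.41 m
3: |-8.00| + |10.85| = 8.00 + 10.85 = 18.85 m
4: |-20.88| + |-12.97| = 20.88 + 12.97 = 33.85 m
5: |-6.87| + |-41.18| = 6.87 + 41.18 = 48.05 m
6: |22.61| + |2.25| = 22.61 + 2.25 = 24.86 m
7: |22.23| + |1.15| = 22.23 + 1.15 = 23.38 m
8: |40.50| + |5.93| = 40.50 + 5.93 = 46.43 m
9: |13.40| + |16.50| = 13.40 + 16.50 = 29.90 m
10: |1.71| + |18.99| = 1.71 + 18.99 = 20.70 m
11: |-7.33| + |-10.50| = 7.33 + 10.50 = 17.83 m
12: |36.24| + |17.42| = 36.24 + 17.42 = 53.66 m
13: |-23.93| + |-41.42| = 23.93 + 41.42 = 65.35 m
14: |4.89| + |-23.89| = 4.89 + 23.89 = 28.78 m
Minimum: 11 at 17.83 m.

11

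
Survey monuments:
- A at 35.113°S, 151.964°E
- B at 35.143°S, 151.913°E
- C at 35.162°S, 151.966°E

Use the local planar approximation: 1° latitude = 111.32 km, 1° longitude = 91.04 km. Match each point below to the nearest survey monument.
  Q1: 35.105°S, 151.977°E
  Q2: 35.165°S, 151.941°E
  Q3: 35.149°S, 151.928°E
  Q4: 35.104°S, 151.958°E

Q1→A; Q2→C; Q3→B; Q4→A

Q1 at 35.105°S, 151.977°E:
  A: 1.481 km
  B: 7.200 km
  C: 6.424 km
  → nearest: A (1.481 km)
Q2 at 35.165°S, 151.941°E:
  A: 6.156 km
  B: 3.535 km
  C: 2.300 km
  → nearest: C (2.300 km)
Q3 at 35.149°S, 151.928°E:
  A: 5.177 km
  B: 1.520 km
  C: 3.750 km
  → nearest: B (1.520 km)
Q4 at 35.104°S, 151.958°E:
  A: 1.141 km
  B: 5.969 km
  C: 6.498 km
  → nearest: A (1.141 km)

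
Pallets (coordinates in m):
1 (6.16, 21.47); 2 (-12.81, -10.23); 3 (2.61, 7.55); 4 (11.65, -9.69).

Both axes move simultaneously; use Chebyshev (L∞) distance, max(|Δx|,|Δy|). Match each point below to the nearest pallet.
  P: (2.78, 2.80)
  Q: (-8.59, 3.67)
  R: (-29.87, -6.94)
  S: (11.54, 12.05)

P→3; Q→3; R→2; S→3

P at (2.78, 2.80):
  1: 18.67 m
  2: 15.59 m
  3: 4.75 m
  4: 12.49 m
  → nearest: 3 (4.75 m)
Q at (-8.59, 3.67):
  1: 17.80 m
  2: 13.90 m
  3: 11.20 m
  4: 20.24 m
  → nearest: 3 (11.20 m)
R at (-29.87, -6.94):
  1: 36.03 m
  2: 17.06 m
  3: 32.48 m
  4: 41.52 m
  → nearest: 2 (17.06 m)
S at (11.54, 12.05):
  1: 9.42 m
  2: 24.35 m
  3: 8.93 m
  4: 21.74 m
  → nearest: 3 (8.93 m)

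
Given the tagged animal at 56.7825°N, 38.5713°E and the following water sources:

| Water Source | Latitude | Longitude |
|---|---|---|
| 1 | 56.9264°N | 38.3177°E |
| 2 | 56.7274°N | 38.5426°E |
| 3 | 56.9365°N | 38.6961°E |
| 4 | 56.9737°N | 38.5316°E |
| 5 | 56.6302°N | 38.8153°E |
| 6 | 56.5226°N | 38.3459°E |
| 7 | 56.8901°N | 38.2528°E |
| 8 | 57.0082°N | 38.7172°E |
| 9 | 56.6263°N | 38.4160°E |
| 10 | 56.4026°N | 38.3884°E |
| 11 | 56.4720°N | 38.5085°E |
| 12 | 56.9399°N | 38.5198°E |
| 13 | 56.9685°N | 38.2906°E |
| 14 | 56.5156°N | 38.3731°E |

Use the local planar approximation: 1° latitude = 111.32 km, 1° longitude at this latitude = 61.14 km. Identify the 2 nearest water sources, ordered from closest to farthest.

2, 12

Distances from 56.7825°N, 38.5713°E:
1: 22.2938 km
2: 6.3798 km
3: 18.7647 km
4: 21.4223 km
5: 22.5830 km
6: 32.0465 km
7: 22.8621 km
8: 26.6615 km
9: 19.8117 km
10: 43.7439 km
11: 34.7775 km
12: 17.8024 km
13: 26.8934 km
14: 32.0875 km
Sorted: 2 (6.3798 km) < 12 (17.8024 km) < 3 (18.7647 km) < 9 (19.8117 km) < …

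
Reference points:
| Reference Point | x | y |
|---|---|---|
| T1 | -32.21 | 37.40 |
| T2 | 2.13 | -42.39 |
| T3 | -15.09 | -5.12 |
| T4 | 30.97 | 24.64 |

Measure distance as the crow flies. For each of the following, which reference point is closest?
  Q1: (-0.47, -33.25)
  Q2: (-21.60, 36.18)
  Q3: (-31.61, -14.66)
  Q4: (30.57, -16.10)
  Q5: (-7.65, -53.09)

Q1 at (-0.47, -33.25):
  T1: 77.45
  T2: 9.50
  T3: 31.70
  T4: 65.88
  → nearest: T2 (9.50)
Q2 at (-21.60, 36.18):
  T1: 10.68
  T2: 82.08
  T3: 41.81
  T4: 53.82
  → nearest: T1 (10.68)
Q3 at (-31.61, -14.66):
  T1: 52.06
  T2: 43.67
  T3: 19.08
  T4: 73.90
  → nearest: T3 (19.08)
Q4 at (30.57, -16.10):
  T1: 82.48
  T2: 38.73
  T3: 46.96
  T4: 40.74
  → nearest: T2 (38.73)
Q5 at (-7.65, -53.09):
  T1: 93.76
  T2: 14.50
  T3: 48.54
  T4: 86.80
  → nearest: T2 (14.50)

Q1→T2; Q2→T1; Q3→T3; Q4→T2; Q5→T2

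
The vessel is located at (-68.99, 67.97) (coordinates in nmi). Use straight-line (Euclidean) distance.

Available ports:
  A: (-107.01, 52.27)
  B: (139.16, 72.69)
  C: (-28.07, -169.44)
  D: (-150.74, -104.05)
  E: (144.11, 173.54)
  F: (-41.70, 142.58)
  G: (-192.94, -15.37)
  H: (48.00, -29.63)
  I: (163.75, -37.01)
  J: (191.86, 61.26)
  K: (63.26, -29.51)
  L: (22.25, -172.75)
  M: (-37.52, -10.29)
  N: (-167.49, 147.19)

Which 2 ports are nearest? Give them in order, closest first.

Distances from (-68.99, 67.97):
A: √((-38.02)² + (-15.70)²) = √(1445.5204 + 246.4900) = 41.13 nmi
B: √((208.15)² + (4.72)²) = √(43326.4225 + 22.2784) = 208.20 nmi
C: √((40.92)² + (-237.41)²) = √(1674.4464 + 56363.5081) = 240.91 nmi
D: √((-81.75)² + (-172.02)²) = √(6683.0625 + 29590.8804) = 190.46 nmi
E: √((213.10)² + (105.57)²) = √(45411.6100 + 11145.0249) = 237.82 nmi
F: √((27.29)² + (74.61)²) = √(744.7441 + 5566.6521) = 79.44 nmi
G: √((-123.95)² + (-83.34)²) = √(15363.6025 + 6945.5556) = 149.36 nmi
H: √((116.99)² + (-97.60)²) = √(13686.6601 + 9525.7600) = 152.36 nmi
I: √((232.74)² + (-104.98)²) = √(54167.9076 + 11020.8004) = 255.32 nmi
J: √((260.85)² + (-6.71)²) = √(68042.7225 + 45.0241) = 260.94 nmi
K: √((132.25)² + (-97.48)²) = √(17490.0625 + 9502.3504) = 164.29 nmi
L: √((91.24)² + (-240.72)²) = √(8324.7376 + 57946.1184) = 257.43 nmi
M: √((31.47)² + (-78.26)²) = √(990.3609 + 6124.6276) = 84.35 nmi
N: √((-98.50)² + (79.22)²) = √(9702.2500 + 6275.8084) = 126.40 nmi
Sorted: A (41.13 nmi) < F (79.44 nmi) < M (84.35 nmi) < N (126.40 nmi) < …

A, F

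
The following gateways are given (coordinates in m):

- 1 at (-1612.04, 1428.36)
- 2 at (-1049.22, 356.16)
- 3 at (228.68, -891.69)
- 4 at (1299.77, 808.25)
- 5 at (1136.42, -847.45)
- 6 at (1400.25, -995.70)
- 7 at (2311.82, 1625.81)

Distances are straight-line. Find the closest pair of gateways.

5 and 6

Pairwise distances:
1–2: 1210.94 m
1–3: 2961.57 m
1–4: 2977.11 m
1–5: 3568.38 m
1–6: 3866.52 m
1–7: 3928.82 m
2–3: 1786.10 m
2–4: 2392.10 m
2–5: 2495.14 m
2–6: 2797.75 m
2–7: 3592.85 m
3–4: 2009.24 m
3–5: 908.82 m
3–6: 1176.18 m
3–7: 3267.61 m
4–5: 1663.74 m
4–6: 1806.75 m
4–7: 1301.02 m
5–6: 302.63 m
5–7: 2738.35 m
6–7: 2775.48 m
Closest pair: 5–6 at 302.63 m.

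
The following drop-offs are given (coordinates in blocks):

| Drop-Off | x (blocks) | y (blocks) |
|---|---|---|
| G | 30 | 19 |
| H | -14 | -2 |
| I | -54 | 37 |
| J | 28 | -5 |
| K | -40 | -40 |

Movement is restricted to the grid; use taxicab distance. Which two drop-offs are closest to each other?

Pairwise distances:
G–J: 26 blocks
H–J: 45 blocks
H–K: 64 blocks
G–H: 65 blocks
H–I: 79 blocks
I–K: 91 blocks
G–I: 102 blocks
J–K: 103 blocks
I–J: 124 blocks
G–K: 129 blocks
Closest pair: G–J at 26 blocks.

G and J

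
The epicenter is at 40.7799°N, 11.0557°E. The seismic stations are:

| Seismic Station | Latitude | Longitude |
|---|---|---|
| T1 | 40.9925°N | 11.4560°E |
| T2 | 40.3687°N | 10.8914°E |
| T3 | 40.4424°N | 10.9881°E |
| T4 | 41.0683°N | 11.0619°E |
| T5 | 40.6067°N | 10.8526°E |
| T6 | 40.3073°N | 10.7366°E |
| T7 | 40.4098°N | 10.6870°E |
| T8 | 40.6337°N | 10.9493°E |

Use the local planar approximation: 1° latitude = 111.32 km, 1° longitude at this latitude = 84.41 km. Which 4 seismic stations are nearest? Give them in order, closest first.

T8, T5, T4, T3

Distances from 40.7799°N, 11.0557°E:
T1: 41.2532 km
T2: 47.8296 km
T3: 38.0013 km
T4: 32.1090 km
T5: 25.8002 km
T6: 59.1042 km
T7: 51.6331 km
T8: 18.5886 km
Sorted: T8 (18.5886 km) < T5 (25.8002 km) < T4 (32.1090 km) < T3 (38.0013 km) < T1 (41.2532 km) < T2 (47.8296 km) < …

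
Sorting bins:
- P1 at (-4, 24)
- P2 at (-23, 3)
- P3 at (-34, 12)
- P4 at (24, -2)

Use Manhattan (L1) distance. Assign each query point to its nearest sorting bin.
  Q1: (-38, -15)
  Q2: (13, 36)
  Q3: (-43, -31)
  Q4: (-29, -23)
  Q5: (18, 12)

Q1 at (-38, -15):
  P1: |34| + |39| = 34 + 39 = 73
  P2: |15| + |18| = 15 + 18 = 33
  P3: |4| + |27| = 4 + 27 = 31
  P4: |62| + |13| = 62 + 13 = 75
  → nearest: P3 (31)
Q2 at (13, 36):
  P1: |-17| + |-12| = 17 + 12 = 29
  P2: |-36| + |-33| = 36 + 33 = 69
  P3: |-47| + |-24| = 47 + 24 = 71
  P4: |11| + |-38| = 11 + 38 = 49
  → nearest: P1 (29)
Q3 at (-43, -31):
  P1: |39| + |55| = 39 + 55 = 94
  P2: |20| + |34| = 20 + 34 = 54
  P3: |9| + |43| = 9 + 43 = 52
  P4: |67| + |29| = 67 + 29 = 96
  → nearest: P3 (52)
Q4 at (-29, -23):
  P1: |25| + |47| = 25 + 47 = 72
  P2: |6| + |26| = 6 + 26 = 32
  P3: |-5| + |35| = 5 + 35 = 40
  P4: |53| + |21| = 53 + 21 = 74
  → nearest: P2 (32)
Q5 at (18, 12):
  P1: |-22| + |12| = 22 + 12 = 34
  P2: |-41| + |-9| = 41 + 9 = 50
  P3: |-52| + |0| = 52 + 0 = 52
  P4: |6| + |-14| = 6 + 14 = 20
  → nearest: P4 (20)

Q1→P3; Q2→P1; Q3→P3; Q4→P2; Q5→P4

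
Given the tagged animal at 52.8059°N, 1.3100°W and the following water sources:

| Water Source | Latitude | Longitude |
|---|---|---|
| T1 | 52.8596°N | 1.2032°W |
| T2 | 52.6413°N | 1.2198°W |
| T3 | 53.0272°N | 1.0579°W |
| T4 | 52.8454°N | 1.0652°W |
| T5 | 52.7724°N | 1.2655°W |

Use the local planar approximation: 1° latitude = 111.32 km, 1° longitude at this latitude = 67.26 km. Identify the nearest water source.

T5

Distances from 52.8059°N, 1.3100°W:
T1: √((0.0537·111.32)² + (0.1068·67.26)²) = √(35.735097 + 51.600776) = 9.3454 km
T2: √((-0.1646·111.32)² + (0.0902·67.26)²) = √(335.742297 + 36.806693) = 19.3015 km
T3: √((0.2213·111.32)² + (0.2521·67.26)²) = √(606.888940 + 287.514278) = 29.9066 km
T4: √((0.0395·111.32)² + (0.2448·67.26)²) = √(19.334840 + 271.104392) = 17.0423 km
T5: √((-0.0335·111.32)² + (0.0445·67.26)²) = √(13.907082 + 8.958468) = 4.7818 km
Minimum: T5 at 4.7818 km.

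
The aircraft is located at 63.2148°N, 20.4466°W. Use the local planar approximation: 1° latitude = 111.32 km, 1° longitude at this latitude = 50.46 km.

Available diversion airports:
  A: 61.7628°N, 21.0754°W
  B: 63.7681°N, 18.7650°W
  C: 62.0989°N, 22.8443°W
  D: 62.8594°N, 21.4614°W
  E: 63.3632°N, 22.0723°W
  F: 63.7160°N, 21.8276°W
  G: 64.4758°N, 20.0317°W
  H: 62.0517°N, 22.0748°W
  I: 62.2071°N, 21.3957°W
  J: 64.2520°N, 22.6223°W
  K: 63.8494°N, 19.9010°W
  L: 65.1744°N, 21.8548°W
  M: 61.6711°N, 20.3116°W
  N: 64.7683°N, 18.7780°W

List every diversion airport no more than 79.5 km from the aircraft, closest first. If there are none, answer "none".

D, K

Distances from 63.2148°N, 20.4466°W:
A: √((-1.4520·111.32)² + (-0.6288·50.46)²) = √(26126.403390 + 1006.745179) = 164.7214 km
B: √((0.5533·111.32)² + (1.6816·50.46)²) = √(3793.741503 + 7200.122572) = 104.8516 km
C: √((-1.1159·111.32)² + (-2.3977·50.46)²) = √(15431.102303 + 14638.082109) = 173.4047 km
D: √((-0.3554·111.32)² + (-1.0148·50.46)²) = √(1565.241097 + 2622.137186) = 64.7100 km
E: √((0.1484·111.32)² + (-1.6257·50.46)²) = √(272.906700 + 6729.383885) = 83.6797 km
F: √((0.5012·111.32)² + (-1.3810·50.46)²) = √(3112.924016 + 4856.035461) = 89.2690 km
G: √((1.2610·111.32)² + (0.4149·50.46)²) = √(19705.005865 + 438.309983) = 141.9271 km
H: √((-1.1631·111.32)² + (-1.6282·50.46)²) = √(16764.110190 + 6750.096680) = 153.3434 km
I: √((-1.0077·111.32)² + (-0.9491·50.46)²) = √(12583.716123 + 2293.604010) = 121.9726 km
J: √((1.0372·111.32)² + (-2.1757·50.46)²) = √(13331.266537 + 12052.926712) = 159.3242 km
K: √((0.6346·111.32)² + (0.5456·50.46)²) = √(4990.528394 + 757.954640) = 75.8188 km
L: √((1.9596·111.32)² + (-1.4082·50.46)²) = √(47586.225347 + 5049.206962) = 229.4241 km
M: √((-1.5437·111.32)² + (0.1350·50.46)²) = √(29530.595419 + 46.404706) = 171.9797 km
N: √((1.5535·111.32)² + (1.6686·50.46)²) = √(29906.728665 + 7089.228436) = 192.3433 km
Threshold 79.5 km: D (64.7100 km), K (75.8188 km) are within range.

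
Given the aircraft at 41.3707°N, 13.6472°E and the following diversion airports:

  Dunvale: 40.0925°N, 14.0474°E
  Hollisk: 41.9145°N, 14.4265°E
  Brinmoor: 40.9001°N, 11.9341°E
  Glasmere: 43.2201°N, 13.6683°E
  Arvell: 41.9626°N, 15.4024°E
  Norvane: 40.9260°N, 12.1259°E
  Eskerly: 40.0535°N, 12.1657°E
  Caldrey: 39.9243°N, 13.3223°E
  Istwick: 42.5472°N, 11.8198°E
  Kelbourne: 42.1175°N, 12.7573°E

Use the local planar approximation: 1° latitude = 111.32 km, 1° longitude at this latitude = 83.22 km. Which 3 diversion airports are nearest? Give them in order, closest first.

Distances from 41.3707°N, 13.6472°E:
Dunvale: √((-1.2782·111.32)² + (0.4002·83.22)²) = √(20246.223267 + 1109.199312) = 146.1349 km
Hollisk: √((0.5438·111.32)² + (0.7793·83.22)²) = √(3664.585019 + 4205.956487) = 88.7161 km
Brinmoor: √((-0.4706·111.32)² + (-1.7131·83.22)²) = √(2744.417886 + 20324.545989) = 151.8847 km
Glasmere: √((1.8494·111.32)² + (0.0211·83.22)²) = √(42384.601269 + 3.083332) = 205.8827 km
Arvell: √((0.5919·111.32)² + (1.7552·83.22)²) = √(4341.532688 + 21335.785837) = 160.2414 km
Norvane: √((-0.4447·111.32)² + (-1.5213·83.22)²) = √(2450.646412 + 16028.214782) = 135.9370 km
Eskerly: √((-1.3172·111.32)² + (-1.4815·83.22)²) = √(21500.563356 + 15200.530130) = 191.5753 km
Caldrey: √((-1.4464·111.32)² + (-0.3249·83.22)²) = √(25925.266032 + 731.063070) = 163.2677 km
Istwick: √((1.1765·111.32)² + (-1.8274·83.22)²) = √(17152.611785 + 23127.179123) = 200.6983 km
Kelbourne: √((0.7468·111.32)² + (-0.8899·83.22)²) = √(6911.224712 + 5484.510048) = 111.3361 km
Sorted: Hollisk (88.7161 km) < Kelbourne (111.3361 km) < Norvane (135.9370 km) < Dunvale (146.1349 km) < Brinmoor (151.8847 km) < …

Hollisk, Kelbourne, Norvane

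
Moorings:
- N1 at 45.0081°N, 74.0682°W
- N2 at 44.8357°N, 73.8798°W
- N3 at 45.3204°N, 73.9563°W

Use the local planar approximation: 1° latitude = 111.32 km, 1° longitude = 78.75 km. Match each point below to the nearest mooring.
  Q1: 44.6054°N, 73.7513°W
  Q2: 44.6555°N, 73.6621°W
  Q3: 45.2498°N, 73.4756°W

Q1 at 44.6054°N, 73.7513°W:
  N1: √((0.4027·111.32)² + (-0.3169·78.75)²) = √(2009.600150 + 622.795697) = 51.3069 km
  N2: √((0.2303·111.32)² + (-0.1285·78.75)²) = √(657.255564 + 102.401750) = 27.5619 km
  N3: √((0.7150·111.32)² + (-0.2050·78.75)²) = √(6335.172998 + 260.620664) = 81.2145 km
  → nearest: N2 (27.5619 km)
Q2 at 44.6555°N, 73.6621°W:
  N1: √((0.3526·111.32)² + (-0.4061·78.75)²) = √(1540.674914 + 1022.744385) = 50.6302 km
  N2: √((0.1802·111.32)² + (-0.2177·78.75)²) = √(402.398144 + 293.912450) = 26.3877 km
  N3: √((0.6649·111.32)² + (-0.2942·78.75)²) = √(5478.467142 + 536.767808) = 77.5579 km
  → nearest: N2 (26.3877 km)
Q3 at 45.2498°N, 73.4756°W:
  N1: √((-0.2417·111.32)² + (-0.5926·78.75)²) = √(723.935204 + 2177.832223) = 53.8681 km
  N2: √((-0.4141·111.32)² + (-0.4042·78.75)²) = √(2124.989832 + 1013.196646) = 56.0195 km
  N3: √((0.0706·111.32)² + (-0.4807·78.75)²) = √(61.766899 + 1433.010489) = 38.6624 km
  → nearest: N3 (38.6624 km)

Q1→N2; Q2→N2; Q3→N3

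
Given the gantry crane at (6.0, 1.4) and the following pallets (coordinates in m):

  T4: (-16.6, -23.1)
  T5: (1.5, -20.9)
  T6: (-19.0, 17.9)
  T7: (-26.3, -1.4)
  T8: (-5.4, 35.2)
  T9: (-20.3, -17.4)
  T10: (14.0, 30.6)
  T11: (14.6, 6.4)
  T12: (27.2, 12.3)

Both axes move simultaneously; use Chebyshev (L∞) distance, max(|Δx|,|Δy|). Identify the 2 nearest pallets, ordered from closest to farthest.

T11, T12

Distances from (6.0, 1.4):
T4: max(|-22.6|, |-24.5|) = 24.5 m
T5: max(|-4.5|, |-22.3|) = 22.3 m
T6: max(|-25.0|, |16.5|) = 25.0 m
T7: max(|-32.3|, |-2.8|) = 32.3 m
T8: max(|-11.4|, |33.8|) = 33.8 m
T9: max(|-26.3|, |-18.8|) = 26.3 m
T10: max(|8.0|, |29.2|) = 29.2 m
T11: max(|8.6|, |5.0|) = 8.6 m
T12: max(|21.2|, |10.9|) = 21.2 m
Sorted: T11 (8.6 m) < T12 (21.2 m) < T5 (22.3 m) < T4 (24.5 m) < …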